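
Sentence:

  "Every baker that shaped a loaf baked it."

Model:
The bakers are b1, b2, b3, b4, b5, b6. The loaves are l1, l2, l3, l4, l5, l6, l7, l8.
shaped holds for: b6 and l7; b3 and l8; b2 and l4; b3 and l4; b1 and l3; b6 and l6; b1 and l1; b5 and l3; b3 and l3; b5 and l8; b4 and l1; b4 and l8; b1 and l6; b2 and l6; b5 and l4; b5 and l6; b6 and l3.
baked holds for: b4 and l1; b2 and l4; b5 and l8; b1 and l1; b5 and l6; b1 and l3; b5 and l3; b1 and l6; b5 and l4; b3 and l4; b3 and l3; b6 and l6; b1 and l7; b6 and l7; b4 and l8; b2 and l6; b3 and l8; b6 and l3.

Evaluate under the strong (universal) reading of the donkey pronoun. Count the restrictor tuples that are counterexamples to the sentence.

"it" takes "a loaf" as antecedent — a donkey pronoun bound across the clause boundary.
Strong reading: for every (b,l) with shaped(b,l), baked(b,l).
Restrictor pairs: (b1,l1) ✓  (b1,l3) ✓  (b1,l6) ✓  (b2,l4) ✓  (b2,l6) ✓  (b3,l3) ✓  (b3,l4) ✓  (b3,l8) ✓  (b4,l1) ✓  (b4,l8) ✓  (b5,l3) ✓  (b5,l4) ✓  (b5,l6) ✓  (b5,l8) ✓  (b6,l3) ✓  (b6,l6) ✓  (b6,l7) ✓
Counterexamples (restrictor pairs failing the scope): 0.

0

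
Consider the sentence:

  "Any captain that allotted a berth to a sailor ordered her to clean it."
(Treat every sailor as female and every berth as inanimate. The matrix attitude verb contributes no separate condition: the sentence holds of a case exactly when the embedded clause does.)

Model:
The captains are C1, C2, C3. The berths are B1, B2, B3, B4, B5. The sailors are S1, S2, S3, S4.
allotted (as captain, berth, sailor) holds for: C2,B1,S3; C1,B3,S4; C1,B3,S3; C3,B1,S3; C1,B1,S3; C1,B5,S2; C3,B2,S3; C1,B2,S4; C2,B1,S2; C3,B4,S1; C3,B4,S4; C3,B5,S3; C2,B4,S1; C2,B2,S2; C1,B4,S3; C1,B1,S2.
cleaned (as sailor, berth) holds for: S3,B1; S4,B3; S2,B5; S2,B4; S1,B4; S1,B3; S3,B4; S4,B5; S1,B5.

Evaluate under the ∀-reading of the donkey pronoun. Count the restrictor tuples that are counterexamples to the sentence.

8

"her" takes "a sailor" as antecedent and "it" takes "a berth"; both are donkey pronouns co-varying with the restrictor.
Strong reading: for every (c,b,s) with allotted(c,b,s), cleaned(s,b).
Restrictor triples: (C1,B1,S2)→cleaned(S2,B1) ✗  (C1,B1,S3)→cleaned(S3,B1) ✓  (C1,B2,S4)→cleaned(S4,B2) ✗  (C1,B3,S3)→cleaned(S3,B3) ✗  (C1,B3,S4)→cleaned(S4,B3) ✓  (C1,B4,S3)→cleaned(S3,B4) ✓  (C1,B5,S2)→cleaned(S2,B5) ✓  (C2,B1,S2)→cleaned(S2,B1) ✗  (C2,B1,S3)→cleaned(S3,B1) ✓  (C2,B2,S2)→cleaned(S2,B2) ✗  (C2,B4,S1)→cleaned(S1,B4) ✓  (C3,B1,S3)→cleaned(S3,B1) ✓  (C3,B2,S3)→cleaned(S3,B2) ✗  (C3,B4,S1)→cleaned(S1,B4) ✓  (C3,B4,S4)→cleaned(S4,B4) ✗  (C3,B5,S3)→cleaned(S3,B5) ✗
Counterexamples (restrictor triples failing the scope): 8.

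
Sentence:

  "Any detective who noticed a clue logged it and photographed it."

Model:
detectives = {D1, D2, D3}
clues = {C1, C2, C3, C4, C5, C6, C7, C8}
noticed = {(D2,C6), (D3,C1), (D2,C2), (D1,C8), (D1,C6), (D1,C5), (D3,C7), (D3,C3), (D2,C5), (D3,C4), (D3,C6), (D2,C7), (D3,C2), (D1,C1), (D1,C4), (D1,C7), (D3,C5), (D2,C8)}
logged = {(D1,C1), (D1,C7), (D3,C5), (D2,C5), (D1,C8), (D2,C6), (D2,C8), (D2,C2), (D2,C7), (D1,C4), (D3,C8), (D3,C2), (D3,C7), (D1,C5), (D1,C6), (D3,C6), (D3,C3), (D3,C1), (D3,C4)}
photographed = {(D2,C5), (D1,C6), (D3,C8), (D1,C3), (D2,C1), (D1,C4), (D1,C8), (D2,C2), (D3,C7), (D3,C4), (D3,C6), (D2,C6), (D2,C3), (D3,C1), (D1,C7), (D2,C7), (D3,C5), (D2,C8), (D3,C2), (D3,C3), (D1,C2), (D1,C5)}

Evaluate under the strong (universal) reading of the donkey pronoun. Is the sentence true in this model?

False

"it" takes "a clue" as antecedent — a donkey pronoun bound across the clause boundary.
Strong reading: for every (d,c) with noticed(d,c), logged(d,c) ∧ photographed(d,c).
Restrictor pairs: (D1,C1) ✗  (D1,C4) ✓  (D1,C5) ✓  (D1,C6) ✓  (D1,C7) ✓  (D1,C8) ✓  (D2,C2) ✓  (D2,C5) ✓  (D2,C6) ✓  (D2,C7) ✓  (D2,C8) ✓  (D3,C1) ✓  (D3,C2) ✓  (D3,C3) ✓  (D3,C4) ✓  (D3,C5) ✓  (D3,C6) ✓  (D3,C7) ✓
Counterexample: (D1,C1) is in noticed but fails the scope.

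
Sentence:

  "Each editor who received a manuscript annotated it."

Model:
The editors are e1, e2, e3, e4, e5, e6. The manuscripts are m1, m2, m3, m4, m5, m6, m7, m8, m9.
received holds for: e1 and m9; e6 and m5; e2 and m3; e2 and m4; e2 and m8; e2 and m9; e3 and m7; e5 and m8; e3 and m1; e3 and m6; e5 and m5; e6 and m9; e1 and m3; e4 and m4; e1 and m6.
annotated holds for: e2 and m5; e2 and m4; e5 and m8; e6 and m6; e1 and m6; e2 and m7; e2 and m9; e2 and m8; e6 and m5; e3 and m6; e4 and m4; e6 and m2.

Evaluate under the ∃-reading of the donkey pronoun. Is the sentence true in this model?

True

"it" takes "a manuscript" as antecedent — a donkey pronoun bound across the clause boundary.
Weak reading: every editor e with some received-manuscript has at least one received-manuscript m such that annotated(e,m).
Per editor: e1:✓  e2:✓  e3:✓  e4:✓  e5:✓  e6:✓
Every editor in the restrictor has a witness.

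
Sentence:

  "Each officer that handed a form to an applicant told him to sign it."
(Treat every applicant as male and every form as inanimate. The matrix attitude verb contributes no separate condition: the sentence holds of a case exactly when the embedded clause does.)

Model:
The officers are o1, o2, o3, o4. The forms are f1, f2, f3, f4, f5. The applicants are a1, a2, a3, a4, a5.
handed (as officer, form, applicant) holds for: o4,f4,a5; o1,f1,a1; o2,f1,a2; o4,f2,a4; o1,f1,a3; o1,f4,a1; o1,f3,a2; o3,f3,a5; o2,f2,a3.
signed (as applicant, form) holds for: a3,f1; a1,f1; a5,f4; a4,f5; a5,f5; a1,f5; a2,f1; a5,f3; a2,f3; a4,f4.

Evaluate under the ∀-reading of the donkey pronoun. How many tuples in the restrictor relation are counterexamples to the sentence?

3

"him" takes "an applicant" as antecedent and "it" takes "a form"; both are donkey pronouns co-varying with the restrictor.
Strong reading: for every (o,f,a) with handed(o,f,a), signed(a,f).
Restrictor triples: (o1,f1,a1)→signed(a1,f1) ✓  (o1,f1,a3)→signed(a3,f1) ✓  (o1,f3,a2)→signed(a2,f3) ✓  (o1,f4,a1)→signed(a1,f4) ✗  (o2,f1,a2)→signed(a2,f1) ✓  (o2,f2,a3)→signed(a3,f2) ✗  (o3,f3,a5)→signed(a5,f3) ✓  (o4,f2,a4)→signed(a4,f2) ✗  (o4,f4,a5)→signed(a5,f4) ✓
Counterexamples (restrictor triples failing the scope): 3.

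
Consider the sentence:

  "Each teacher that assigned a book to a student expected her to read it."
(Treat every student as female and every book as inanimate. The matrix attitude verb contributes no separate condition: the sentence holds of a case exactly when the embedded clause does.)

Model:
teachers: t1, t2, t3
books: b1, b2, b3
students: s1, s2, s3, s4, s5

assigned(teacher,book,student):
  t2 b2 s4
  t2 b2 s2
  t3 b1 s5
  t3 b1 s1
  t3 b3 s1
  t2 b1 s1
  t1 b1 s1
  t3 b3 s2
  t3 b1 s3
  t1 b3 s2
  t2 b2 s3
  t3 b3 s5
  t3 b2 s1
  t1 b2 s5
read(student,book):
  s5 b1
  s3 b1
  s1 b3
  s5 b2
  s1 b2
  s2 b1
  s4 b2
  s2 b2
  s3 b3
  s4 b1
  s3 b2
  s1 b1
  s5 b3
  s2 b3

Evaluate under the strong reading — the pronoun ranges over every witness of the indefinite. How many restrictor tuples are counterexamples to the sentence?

"her" takes "a student" as antecedent and "it" takes "a book"; both are donkey pronouns co-varying with the restrictor.
Strong reading: for every (t,b,s) with assigned(t,b,s), read(s,b).
Restrictor triples: (t1,b1,s1)→read(s1,b1) ✓  (t1,b2,s5)→read(s5,b2) ✓  (t1,b3,s2)→read(s2,b3) ✓  (t2,b1,s1)→read(s1,b1) ✓  (t2,b2,s2)→read(s2,b2) ✓  (t2,b2,s3)→read(s3,b2) ✓  (t2,b2,s4)→read(s4,b2) ✓  (t3,b1,s1)→read(s1,b1) ✓  (t3,b1,s3)→read(s3,b1) ✓  (t3,b1,s5)→read(s5,b1) ✓  (t3,b2,s1)→read(s1,b2) ✓  (t3,b3,s1)→read(s1,b3) ✓  (t3,b3,s2)→read(s2,b3) ✓  (t3,b3,s5)→read(s5,b3) ✓
Counterexamples (restrictor triples failing the scope): 0.

0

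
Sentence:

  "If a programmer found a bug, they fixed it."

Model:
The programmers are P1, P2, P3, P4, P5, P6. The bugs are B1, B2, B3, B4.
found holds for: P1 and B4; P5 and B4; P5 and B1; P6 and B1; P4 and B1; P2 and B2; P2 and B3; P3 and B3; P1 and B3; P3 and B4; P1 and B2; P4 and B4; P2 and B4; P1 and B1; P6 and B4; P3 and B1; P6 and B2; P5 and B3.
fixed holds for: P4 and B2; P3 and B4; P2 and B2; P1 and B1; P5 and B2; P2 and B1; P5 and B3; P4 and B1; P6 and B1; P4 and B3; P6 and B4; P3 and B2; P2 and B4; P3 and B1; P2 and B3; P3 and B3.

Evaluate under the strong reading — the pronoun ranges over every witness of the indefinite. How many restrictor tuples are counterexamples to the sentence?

"it" takes "a bug" as antecedent — a donkey pronoun bound across the clause boundary.
Strong reading: for every (p,b) with found(p,b), fixed(p,b).
Restrictor pairs: (P1,B1) ✓  (P1,B2) ✗  (P1,B3) ✗  (P1,B4) ✗  (P2,B2) ✓  (P2,B3) ✓  (P2,B4) ✓  (P3,B1) ✓  (P3,B3) ✓  (P3,B4) ✓  (P4,B1) ✓  (P4,B4) ✗  (P5,B1) ✗  (P5,B3) ✓  (P5,B4) ✗  (P6,B1) ✓  (P6,B2) ✗  (P6,B4) ✓
Counterexamples (restrictor pairs failing the scope): 7.

7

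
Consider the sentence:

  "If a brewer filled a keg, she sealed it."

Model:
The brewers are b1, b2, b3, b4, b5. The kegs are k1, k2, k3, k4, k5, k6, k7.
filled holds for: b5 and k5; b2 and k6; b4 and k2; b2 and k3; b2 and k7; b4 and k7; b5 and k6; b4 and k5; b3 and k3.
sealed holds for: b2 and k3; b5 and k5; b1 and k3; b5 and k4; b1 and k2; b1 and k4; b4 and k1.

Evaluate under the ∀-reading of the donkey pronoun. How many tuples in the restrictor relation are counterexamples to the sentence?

"it" takes "a keg" as antecedent — a donkey pronoun bound across the clause boundary.
Strong reading: for every (b,k) with filled(b,k), sealed(b,k).
Restrictor pairs: (b2,k3) ✓  (b2,k6) ✗  (b2,k7) ✗  (b3,k3) ✗  (b4,k2) ✗  (b4,k5) ✗  (b4,k7) ✗  (b5,k5) ✓  (b5,k6) ✗
Counterexamples (restrictor pairs failing the scope): 7.

7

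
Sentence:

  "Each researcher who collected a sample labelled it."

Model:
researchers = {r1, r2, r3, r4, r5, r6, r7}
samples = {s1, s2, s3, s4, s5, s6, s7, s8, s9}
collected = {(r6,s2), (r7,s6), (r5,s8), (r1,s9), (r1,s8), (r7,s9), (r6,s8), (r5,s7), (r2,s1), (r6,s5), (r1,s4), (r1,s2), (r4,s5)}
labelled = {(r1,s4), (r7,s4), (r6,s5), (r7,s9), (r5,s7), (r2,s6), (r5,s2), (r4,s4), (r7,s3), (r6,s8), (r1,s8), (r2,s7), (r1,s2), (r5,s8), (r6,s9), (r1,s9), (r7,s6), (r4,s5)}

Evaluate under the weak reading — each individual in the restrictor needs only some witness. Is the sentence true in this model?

False

"it" takes "a sample" as antecedent — a donkey pronoun bound across the clause boundary.
Weak reading: every researcher r with some collected-sample has at least one collected-sample s such that labelled(r,s).
Per researcher: r1:✓  r2:✗  r4:✓  r5:✓  r6:✓  r7:✓
r2 has no witness among its collected-samples.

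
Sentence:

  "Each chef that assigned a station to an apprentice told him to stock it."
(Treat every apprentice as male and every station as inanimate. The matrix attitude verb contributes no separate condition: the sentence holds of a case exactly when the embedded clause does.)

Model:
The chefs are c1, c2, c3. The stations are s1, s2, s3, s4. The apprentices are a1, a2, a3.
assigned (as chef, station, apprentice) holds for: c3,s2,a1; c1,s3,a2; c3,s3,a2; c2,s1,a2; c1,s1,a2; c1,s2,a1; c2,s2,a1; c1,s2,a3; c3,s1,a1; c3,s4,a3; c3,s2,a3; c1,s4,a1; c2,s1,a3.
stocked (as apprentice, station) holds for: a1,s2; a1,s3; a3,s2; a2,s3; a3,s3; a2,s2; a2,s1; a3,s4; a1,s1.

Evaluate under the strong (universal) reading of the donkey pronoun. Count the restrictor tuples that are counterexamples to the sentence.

"him" takes "an apprentice" as antecedent and "it" takes "a station"; both are donkey pronouns co-varying with the restrictor.
Strong reading: for every (c,s,a) with assigned(c,s,a), stocked(a,s).
Restrictor triples: (c1,s1,a2)→stocked(a2,s1) ✓  (c1,s2,a1)→stocked(a1,s2) ✓  (c1,s2,a3)→stocked(a3,s2) ✓  (c1,s3,a2)→stocked(a2,s3) ✓  (c1,s4,a1)→stocked(a1,s4) ✗  (c2,s1,a2)→stocked(a2,s1) ✓  (c2,s1,a3)→stocked(a3,s1) ✗  (c2,s2,a1)→stocked(a1,s2) ✓  (c3,s1,a1)→stocked(a1,s1) ✓  (c3,s2,a1)→stocked(a1,s2) ✓  (c3,s2,a3)→stocked(a3,s2) ✓  (c3,s3,a2)→stocked(a2,s3) ✓  (c3,s4,a3)→stocked(a3,s4) ✓
Counterexamples (restrictor triples failing the scope): 2.

2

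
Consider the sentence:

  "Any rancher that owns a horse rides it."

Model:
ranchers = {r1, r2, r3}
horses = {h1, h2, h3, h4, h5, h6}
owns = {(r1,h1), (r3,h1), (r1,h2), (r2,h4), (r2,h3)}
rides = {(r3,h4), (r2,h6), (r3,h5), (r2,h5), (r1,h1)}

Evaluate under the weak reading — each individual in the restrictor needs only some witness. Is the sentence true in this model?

False

"it" takes "a horse" as antecedent — a donkey pronoun bound across the clause boundary.
Weak reading: every rancher r with some owns-horse has at least one owns-horse h such that rides(r,h).
Per rancher: r1:✓  r2:✗  r3:✗
r2 has no witness among its owns-horses.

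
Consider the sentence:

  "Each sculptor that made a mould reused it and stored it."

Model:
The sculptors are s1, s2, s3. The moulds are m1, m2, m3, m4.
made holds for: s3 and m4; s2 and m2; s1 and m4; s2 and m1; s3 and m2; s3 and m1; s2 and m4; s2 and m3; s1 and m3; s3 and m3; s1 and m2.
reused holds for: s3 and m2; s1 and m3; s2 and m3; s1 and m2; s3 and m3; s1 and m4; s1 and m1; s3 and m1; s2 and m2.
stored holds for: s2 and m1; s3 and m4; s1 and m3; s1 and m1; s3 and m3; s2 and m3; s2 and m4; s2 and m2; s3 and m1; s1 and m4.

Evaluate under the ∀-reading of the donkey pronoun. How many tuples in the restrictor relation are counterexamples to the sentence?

"it" takes "a mould" as antecedent — a donkey pronoun bound across the clause boundary.
Strong reading: for every (s,m) with made(s,m), reused(s,m) ∧ stored(s,m).
Restrictor pairs: (s1,m2) ✗  (s1,m3) ✓  (s1,m4) ✓  (s2,m1) ✗  (s2,m2) ✓  (s2,m3) ✓  (s2,m4) ✗  (s3,m1) ✓  (s3,m2) ✗  (s3,m3) ✓  (s3,m4) ✗
Counterexamples (restrictor pairs failing the scope): 5.

5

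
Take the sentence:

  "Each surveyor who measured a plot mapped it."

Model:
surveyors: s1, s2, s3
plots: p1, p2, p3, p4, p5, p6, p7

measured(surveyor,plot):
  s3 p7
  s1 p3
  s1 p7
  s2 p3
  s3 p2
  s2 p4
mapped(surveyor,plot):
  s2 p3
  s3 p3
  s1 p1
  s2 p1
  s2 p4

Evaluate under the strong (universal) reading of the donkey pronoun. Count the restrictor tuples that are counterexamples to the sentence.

4

"it" takes "a plot" as antecedent — a donkey pronoun bound across the clause boundary.
Strong reading: for every (s,p) with measured(s,p), mapped(s,p).
Restrictor pairs: (s1,p3) ✗  (s1,p7) ✗  (s2,p3) ✓  (s2,p4) ✓  (s3,p2) ✗  (s3,p7) ✗
Counterexamples (restrictor pairs failing the scope): 4.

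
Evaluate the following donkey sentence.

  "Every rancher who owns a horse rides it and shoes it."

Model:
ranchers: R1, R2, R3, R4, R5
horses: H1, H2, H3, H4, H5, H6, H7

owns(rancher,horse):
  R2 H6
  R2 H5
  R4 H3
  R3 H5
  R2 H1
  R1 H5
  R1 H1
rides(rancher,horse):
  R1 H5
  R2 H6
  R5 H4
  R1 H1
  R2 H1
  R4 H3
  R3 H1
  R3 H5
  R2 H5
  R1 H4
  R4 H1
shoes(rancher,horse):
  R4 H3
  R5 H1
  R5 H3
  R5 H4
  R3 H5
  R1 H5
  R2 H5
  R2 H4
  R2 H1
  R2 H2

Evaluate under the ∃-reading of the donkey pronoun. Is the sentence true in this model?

"it" takes "a horse" as antecedent — a donkey pronoun bound across the clause boundary.
Weak reading: every rancher r with some owns-horse has at least one owns-horse h such that rides(r,h) ∧ shoes(r,h).
Per rancher: R1:✓  R2:✓  R3:✓  R4:✓
Every rancher in the restrictor has a witness.

True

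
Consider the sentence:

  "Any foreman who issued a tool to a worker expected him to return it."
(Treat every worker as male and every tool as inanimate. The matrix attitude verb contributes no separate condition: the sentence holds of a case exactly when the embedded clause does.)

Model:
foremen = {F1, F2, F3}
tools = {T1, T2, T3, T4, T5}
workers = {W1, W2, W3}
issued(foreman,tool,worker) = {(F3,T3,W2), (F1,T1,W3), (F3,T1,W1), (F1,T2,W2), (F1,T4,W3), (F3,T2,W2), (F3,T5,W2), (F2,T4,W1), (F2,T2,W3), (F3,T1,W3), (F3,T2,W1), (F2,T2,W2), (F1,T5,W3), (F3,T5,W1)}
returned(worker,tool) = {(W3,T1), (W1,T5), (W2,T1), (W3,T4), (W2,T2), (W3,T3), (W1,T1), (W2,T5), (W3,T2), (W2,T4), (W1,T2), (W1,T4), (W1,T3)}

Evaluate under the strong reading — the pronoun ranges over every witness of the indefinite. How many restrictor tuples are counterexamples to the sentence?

2

"him" takes "a worker" as antecedent and "it" takes "a tool"; both are donkey pronouns co-varying with the restrictor.
Strong reading: for every (f,t,w) with issued(f,t,w), returned(w,t).
Restrictor triples: (F1,T1,W3)→returned(W3,T1) ✓  (F1,T2,W2)→returned(W2,T2) ✓  (F1,T4,W3)→returned(W3,T4) ✓  (F1,T5,W3)→returned(W3,T5) ✗  (F2,T2,W2)→returned(W2,T2) ✓  (F2,T2,W3)→returned(W3,T2) ✓  (F2,T4,W1)→returned(W1,T4) ✓  (F3,T1,W1)→returned(W1,T1) ✓  (F3,T1,W3)→returned(W3,T1) ✓  (F3,T2,W1)→returned(W1,T2) ✓  (F3,T2,W2)→returned(W2,T2) ✓  (F3,T3,W2)→returned(W2,T3) ✗  (F3,T5,W1)→returned(W1,T5) ✓  (F3,T5,W2)→returned(W2,T5) ✓
Counterexamples (restrictor triples failing the scope): 2.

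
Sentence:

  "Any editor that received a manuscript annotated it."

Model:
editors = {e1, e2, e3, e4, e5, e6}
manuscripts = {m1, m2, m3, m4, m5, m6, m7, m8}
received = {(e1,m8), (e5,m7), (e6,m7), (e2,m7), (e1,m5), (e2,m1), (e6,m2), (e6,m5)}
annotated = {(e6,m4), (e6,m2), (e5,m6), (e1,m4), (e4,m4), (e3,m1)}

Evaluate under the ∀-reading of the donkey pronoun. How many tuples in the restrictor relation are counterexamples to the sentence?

7

"it" takes "a manuscript" as antecedent — a donkey pronoun bound across the clause boundary.
Strong reading: for every (e,m) with received(e,m), annotated(e,m).
Restrictor pairs: (e1,m5) ✗  (e1,m8) ✗  (e2,m1) ✗  (e2,m7) ✗  (e5,m7) ✗  (e6,m2) ✓  (e6,m5) ✗  (e6,m7) ✗
Counterexamples (restrictor pairs failing the scope): 7.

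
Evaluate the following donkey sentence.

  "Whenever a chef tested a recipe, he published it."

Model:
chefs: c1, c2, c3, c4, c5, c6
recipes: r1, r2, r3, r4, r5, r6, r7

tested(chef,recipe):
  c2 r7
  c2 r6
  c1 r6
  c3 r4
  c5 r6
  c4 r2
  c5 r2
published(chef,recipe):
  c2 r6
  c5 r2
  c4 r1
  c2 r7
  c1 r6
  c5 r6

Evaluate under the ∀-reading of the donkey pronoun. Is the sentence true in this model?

"it" takes "a recipe" as antecedent — a donkey pronoun bound across the clause boundary.
Strong reading: for every (c,r) with tested(c,r), published(c,r).
Restrictor pairs: (c1,r6) ✓  (c2,r6) ✓  (c2,r7) ✓  (c3,r4) ✗  (c4,r2) ✗  (c5,r2) ✓  (c5,r6) ✓
Counterexample: (c3,r4) is in tested but fails the scope.

False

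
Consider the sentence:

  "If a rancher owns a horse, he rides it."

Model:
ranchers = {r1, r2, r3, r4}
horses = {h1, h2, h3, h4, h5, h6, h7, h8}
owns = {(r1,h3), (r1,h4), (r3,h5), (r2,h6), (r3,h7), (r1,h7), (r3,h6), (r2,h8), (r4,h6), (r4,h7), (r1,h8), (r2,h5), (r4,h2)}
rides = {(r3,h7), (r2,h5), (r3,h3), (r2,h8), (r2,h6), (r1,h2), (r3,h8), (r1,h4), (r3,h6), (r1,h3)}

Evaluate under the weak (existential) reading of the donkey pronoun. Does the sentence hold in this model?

False

"it" takes "a horse" as antecedent — a donkey pronoun bound across the clause boundary.
Weak reading: every rancher r with some owns-horse has at least one owns-horse h such that rides(r,h).
Per rancher: r1:✓  r2:✓  r3:✓  r4:✗
r4 has no witness among its owns-horses.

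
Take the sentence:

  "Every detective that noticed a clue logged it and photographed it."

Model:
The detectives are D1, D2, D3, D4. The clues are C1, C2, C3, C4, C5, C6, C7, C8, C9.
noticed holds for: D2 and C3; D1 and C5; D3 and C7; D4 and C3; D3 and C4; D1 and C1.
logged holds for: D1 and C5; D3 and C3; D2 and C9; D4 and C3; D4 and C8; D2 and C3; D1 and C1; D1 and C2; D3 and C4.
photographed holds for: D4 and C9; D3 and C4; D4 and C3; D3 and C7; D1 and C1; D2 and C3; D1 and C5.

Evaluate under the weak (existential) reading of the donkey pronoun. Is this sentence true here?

True

"it" takes "a clue" as antecedent — a donkey pronoun bound across the clause boundary.
Weak reading: every detective d with some noticed-clue has at least one noticed-clue c such that logged(d,c) ∧ photographed(d,c).
Per detective: D1:✓  D2:✓  D3:✓  D4:✓
Every detective in the restrictor has a witness.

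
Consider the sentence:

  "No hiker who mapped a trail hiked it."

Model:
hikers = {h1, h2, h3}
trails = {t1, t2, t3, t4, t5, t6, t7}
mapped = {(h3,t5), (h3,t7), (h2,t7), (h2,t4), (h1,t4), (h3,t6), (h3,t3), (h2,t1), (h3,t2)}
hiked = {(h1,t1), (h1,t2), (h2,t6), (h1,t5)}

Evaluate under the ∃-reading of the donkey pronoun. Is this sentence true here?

True

"it" takes "a trail" as antecedent — a donkey pronoun bound across the clause boundary.
Truth condition: for no (h,t) with mapped(h,t) does hiked(h,t) hold.
Restrictor pairs — does the scope hold? (h1,t4):fails  (h2,t1):fails  (h2,t4):fails  (h2,t7):fails  (h3,t2):fails  (h3,t3):fails  (h3,t5):fails  (h3,t6):fails  (h3,t7):fails
Scope holds for no restrictor pair, so the sentence is true.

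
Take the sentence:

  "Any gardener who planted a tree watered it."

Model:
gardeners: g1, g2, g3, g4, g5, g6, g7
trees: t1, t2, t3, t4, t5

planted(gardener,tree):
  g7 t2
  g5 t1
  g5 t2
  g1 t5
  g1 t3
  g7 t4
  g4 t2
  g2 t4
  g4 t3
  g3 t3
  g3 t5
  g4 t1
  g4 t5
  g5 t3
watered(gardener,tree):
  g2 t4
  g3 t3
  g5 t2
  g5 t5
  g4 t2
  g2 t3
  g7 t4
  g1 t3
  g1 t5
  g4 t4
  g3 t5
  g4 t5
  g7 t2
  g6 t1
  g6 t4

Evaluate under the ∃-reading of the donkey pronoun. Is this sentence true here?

True

"it" takes "a tree" as antecedent — a donkey pronoun bound across the clause boundary.
Weak reading: every gardener g with some planted-tree has at least one planted-tree t such that watered(g,t).
Per gardener: g1:✓  g2:✓  g3:✓  g4:✓  g5:✓  g7:✓
Every gardener in the restrictor has a witness.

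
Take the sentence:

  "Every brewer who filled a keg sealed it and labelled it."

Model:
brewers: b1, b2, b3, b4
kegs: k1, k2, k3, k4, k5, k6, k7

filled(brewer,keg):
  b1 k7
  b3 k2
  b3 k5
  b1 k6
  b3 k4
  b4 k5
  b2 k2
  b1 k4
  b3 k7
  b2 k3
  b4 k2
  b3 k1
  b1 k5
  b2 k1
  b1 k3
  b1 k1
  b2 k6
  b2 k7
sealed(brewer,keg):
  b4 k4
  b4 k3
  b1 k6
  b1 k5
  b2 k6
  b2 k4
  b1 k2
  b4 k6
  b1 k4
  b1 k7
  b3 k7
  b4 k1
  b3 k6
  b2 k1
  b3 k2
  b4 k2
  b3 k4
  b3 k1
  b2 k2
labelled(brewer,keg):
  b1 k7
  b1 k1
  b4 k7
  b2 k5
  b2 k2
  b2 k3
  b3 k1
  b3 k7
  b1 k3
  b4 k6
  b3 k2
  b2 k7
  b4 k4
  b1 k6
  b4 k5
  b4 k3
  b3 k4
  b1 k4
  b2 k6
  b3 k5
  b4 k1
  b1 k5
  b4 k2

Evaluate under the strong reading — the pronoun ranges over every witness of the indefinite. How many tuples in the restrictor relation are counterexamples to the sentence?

7

"it" takes "a keg" as antecedent — a donkey pronoun bound across the clause boundary.
Strong reading: for every (b,k) with filled(b,k), sealed(b,k) ∧ labelled(b,k).
Restrictor pairs: (b1,k1) ✗  (b1,k3) ✗  (b1,k4) ✓  (b1,k5) ✓  (b1,k6) ✓  (b1,k7) ✓  (b2,k1) ✗  (b2,k2) ✓  (b2,k3) ✗  (b2,k6) ✓  (b2,k7) ✗  (b3,k1) ✓  (b3,k2) ✓  (b3,k4) ✓  (b3,k5) ✗  (b3,k7) ✓  (b4,k2) ✓  (b4,k5) ✗
Counterexamples (restrictor pairs failing the scope): 7.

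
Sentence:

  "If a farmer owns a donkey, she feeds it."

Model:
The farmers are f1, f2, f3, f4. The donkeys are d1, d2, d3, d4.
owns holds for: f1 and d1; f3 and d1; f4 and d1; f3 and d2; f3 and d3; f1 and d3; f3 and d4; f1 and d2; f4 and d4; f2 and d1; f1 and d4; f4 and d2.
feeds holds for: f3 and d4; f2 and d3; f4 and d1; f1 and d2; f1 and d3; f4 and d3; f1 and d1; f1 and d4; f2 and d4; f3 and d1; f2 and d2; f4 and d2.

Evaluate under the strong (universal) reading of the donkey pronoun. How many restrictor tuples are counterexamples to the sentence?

"it" takes "a donkey" as antecedent — a donkey pronoun bound across the clause boundary.
Strong reading: for every (f,d) with owns(f,d), feeds(f,d).
Restrictor pairs: (f1,d1) ✓  (f1,d2) ✓  (f1,d3) ✓  (f1,d4) ✓  (f2,d1) ✗  (f3,d1) ✓  (f3,d2) ✗  (f3,d3) ✗  (f3,d4) ✓  (f4,d1) ✓  (f4,d2) ✓  (f4,d4) ✗
Counterexamples (restrictor pairs failing the scope): 4.

4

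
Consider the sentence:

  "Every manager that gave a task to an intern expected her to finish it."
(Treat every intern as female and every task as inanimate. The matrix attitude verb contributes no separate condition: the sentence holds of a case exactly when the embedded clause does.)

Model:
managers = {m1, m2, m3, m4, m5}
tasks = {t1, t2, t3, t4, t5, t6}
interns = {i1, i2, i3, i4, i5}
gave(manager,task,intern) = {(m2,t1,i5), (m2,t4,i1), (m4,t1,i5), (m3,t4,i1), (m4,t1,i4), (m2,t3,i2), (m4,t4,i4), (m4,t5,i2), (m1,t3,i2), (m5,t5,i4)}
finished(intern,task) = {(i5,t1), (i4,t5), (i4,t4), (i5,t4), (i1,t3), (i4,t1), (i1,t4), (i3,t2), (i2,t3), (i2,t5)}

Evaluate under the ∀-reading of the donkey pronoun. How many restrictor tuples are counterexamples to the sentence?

"her" takes "an intern" as antecedent and "it" takes "a task"; both are donkey pronouns co-varying with the restrictor.
Strong reading: for every (m,t,i) with gave(m,t,i), finished(i,t).
Restrictor triples: (m1,t3,i2)→finished(i2,t3) ✓  (m2,t1,i5)→finished(i5,t1) ✓  (m2,t3,i2)→finished(i2,t3) ✓  (m2,t4,i1)→finished(i1,t4) ✓  (m3,t4,i1)→finished(i1,t4) ✓  (m4,t1,i4)→finished(i4,t1) ✓  (m4,t1,i5)→finished(i5,t1) ✓  (m4,t4,i4)→finished(i4,t4) ✓  (m4,t5,i2)→finished(i2,t5) ✓  (m5,t5,i4)→finished(i4,t5) ✓
Counterexamples (restrictor triples failing the scope): 0.

0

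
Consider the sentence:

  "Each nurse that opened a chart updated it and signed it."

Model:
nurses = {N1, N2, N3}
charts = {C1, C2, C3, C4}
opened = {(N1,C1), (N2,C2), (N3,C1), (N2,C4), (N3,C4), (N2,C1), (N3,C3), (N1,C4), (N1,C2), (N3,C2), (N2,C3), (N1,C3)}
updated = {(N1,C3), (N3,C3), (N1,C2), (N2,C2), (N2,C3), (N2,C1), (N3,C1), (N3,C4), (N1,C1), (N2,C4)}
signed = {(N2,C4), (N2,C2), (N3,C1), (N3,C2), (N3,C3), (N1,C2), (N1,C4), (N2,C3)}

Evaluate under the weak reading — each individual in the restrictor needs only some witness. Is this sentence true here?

"it" takes "a chart" as antecedent — a donkey pronoun bound across the clause boundary.
Weak reading: every nurse n with some opened-chart has at least one opened-chart c such that updated(n,c) ∧ signed(n,c).
Per nurse: N1:✓  N2:✓  N3:✓
Every nurse in the restrictor has a witness.

True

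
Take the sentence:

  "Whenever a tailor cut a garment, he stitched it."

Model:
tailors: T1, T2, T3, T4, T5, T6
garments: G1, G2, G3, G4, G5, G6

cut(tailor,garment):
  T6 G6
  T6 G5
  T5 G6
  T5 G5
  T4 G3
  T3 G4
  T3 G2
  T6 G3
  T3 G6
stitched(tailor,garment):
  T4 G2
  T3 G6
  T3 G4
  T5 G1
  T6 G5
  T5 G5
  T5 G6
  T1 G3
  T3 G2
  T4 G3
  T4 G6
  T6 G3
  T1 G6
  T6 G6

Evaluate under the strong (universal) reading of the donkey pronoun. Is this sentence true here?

True

"it" takes "a garment" as antecedent — a donkey pronoun bound across the clause boundary.
Strong reading: for every (t,g) with cut(t,g), stitched(t,g).
Restrictor pairs: (T3,G2) ✓  (T3,G4) ✓  (T3,G6) ✓  (T4,G3) ✓  (T5,G5) ✓  (T5,G6) ✓  (T6,G3) ✓  (T6,G5) ✓  (T6,G6) ✓
Every restrictor pair satisfies the scope.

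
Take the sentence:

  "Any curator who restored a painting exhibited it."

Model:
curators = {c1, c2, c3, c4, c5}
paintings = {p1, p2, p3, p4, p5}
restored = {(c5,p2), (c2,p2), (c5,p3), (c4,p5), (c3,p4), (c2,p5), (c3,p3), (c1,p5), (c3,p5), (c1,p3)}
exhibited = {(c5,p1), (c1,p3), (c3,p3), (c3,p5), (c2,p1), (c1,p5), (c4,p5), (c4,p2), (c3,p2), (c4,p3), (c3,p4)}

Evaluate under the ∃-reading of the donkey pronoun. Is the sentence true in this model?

"it" takes "a painting" as antecedent — a donkey pronoun bound across the clause boundary.
Weak reading: every curator c with some restored-painting has at least one restored-painting p such that exhibited(c,p).
Per curator: c1:✓  c2:✗  c3:✓  c4:✓  c5:✗
c2 has no witness among its restored-paintings.

False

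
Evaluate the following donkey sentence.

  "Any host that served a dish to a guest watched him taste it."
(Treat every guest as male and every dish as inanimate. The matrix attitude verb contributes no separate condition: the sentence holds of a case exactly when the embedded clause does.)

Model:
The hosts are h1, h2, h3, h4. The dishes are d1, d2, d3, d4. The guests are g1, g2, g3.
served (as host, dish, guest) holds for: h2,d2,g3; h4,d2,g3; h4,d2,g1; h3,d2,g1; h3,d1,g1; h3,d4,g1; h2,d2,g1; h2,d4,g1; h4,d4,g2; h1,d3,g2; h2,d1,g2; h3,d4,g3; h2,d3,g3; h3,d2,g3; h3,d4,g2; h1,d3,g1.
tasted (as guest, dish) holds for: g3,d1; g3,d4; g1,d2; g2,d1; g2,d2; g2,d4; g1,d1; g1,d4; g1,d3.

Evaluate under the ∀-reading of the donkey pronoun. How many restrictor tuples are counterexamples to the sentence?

"him" takes "a guest" as antecedent and "it" takes "a dish"; both are donkey pronouns co-varying with the restrictor.
Strong reading: for every (h,d,g) with served(h,d,g), tasted(g,d).
Restrictor triples: (h1,d3,g1)→tasted(g1,d3) ✓  (h1,d3,g2)→tasted(g2,d3) ✗  (h2,d1,g2)→tasted(g2,d1) ✓  (h2,d2,g1)→tasted(g1,d2) ✓  (h2,d2,g3)→tasted(g3,d2) ✗  (h2,d3,g3)→tasted(g3,d3) ✗  (h2,d4,g1)→tasted(g1,d4) ✓  (h3,d1,g1)→tasted(g1,d1) ✓  (h3,d2,g1)→tasted(g1,d2) ✓  (h3,d2,g3)→tasted(g3,d2) ✗  (h3,d4,g1)→tasted(g1,d4) ✓  (h3,d4,g2)→tasted(g2,d4) ✓  (h3,d4,g3)→tasted(g3,d4) ✓  (h4,d2,g1)→tasted(g1,d2) ✓  (h4,d2,g3)→tasted(g3,d2) ✗  (h4,d4,g2)→tasted(g2,d4) ✓
Counterexamples (restrictor triples failing the scope): 5.

5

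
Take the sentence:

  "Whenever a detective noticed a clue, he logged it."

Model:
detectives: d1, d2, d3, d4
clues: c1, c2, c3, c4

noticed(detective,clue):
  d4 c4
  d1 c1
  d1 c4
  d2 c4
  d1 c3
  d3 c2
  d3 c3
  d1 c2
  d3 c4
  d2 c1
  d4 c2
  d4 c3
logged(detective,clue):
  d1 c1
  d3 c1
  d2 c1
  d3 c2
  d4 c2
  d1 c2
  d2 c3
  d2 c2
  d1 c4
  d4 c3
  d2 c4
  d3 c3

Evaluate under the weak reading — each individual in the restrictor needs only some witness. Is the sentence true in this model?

True

"it" takes "a clue" as antecedent — a donkey pronoun bound across the clause boundary.
Weak reading: every detective d with some noticed-clue has at least one noticed-clue c such that logged(d,c).
Per detective: d1:✓  d2:✓  d3:✓  d4:✓
Every detective in the restrictor has a witness.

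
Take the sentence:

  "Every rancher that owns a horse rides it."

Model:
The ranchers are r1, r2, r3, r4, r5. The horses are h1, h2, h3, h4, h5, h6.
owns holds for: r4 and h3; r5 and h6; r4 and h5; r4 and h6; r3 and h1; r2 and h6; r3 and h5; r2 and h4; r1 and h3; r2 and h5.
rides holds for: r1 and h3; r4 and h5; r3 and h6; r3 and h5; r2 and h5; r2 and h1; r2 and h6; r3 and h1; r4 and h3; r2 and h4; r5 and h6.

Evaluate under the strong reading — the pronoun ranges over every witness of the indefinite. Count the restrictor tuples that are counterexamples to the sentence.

"it" takes "a horse" as antecedent — a donkey pronoun bound across the clause boundary.
Strong reading: for every (r,h) with owns(r,h), rides(r,h).
Restrictor pairs: (r1,h3) ✓  (r2,h4) ✓  (r2,h5) ✓  (r2,h6) ✓  (r3,h1) ✓  (r3,h5) ✓  (r4,h3) ✓  (r4,h5) ✓  (r4,h6) ✗  (r5,h6) ✓
Counterexamples (restrictor pairs failing the scope): 1.

1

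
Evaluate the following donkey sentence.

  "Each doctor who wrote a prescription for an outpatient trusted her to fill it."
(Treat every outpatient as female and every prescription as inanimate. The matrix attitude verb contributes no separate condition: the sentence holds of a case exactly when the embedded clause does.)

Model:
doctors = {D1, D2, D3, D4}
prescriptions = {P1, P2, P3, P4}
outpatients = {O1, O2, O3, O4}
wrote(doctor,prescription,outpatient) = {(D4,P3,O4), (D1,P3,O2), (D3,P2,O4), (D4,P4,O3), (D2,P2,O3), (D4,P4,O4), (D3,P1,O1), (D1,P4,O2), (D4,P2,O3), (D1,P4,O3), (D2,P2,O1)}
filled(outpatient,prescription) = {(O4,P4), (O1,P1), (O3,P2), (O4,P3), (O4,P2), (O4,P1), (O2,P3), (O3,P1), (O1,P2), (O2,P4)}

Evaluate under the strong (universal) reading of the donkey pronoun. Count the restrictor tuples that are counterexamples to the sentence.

2

"her" takes "an outpatient" as antecedent and "it" takes "a prescription"; both are donkey pronouns co-varying with the restrictor.
Strong reading: for every (d,p,o) with wrote(d,p,o), filled(o,p).
Restrictor triples: (D1,P3,O2)→filled(O2,P3) ✓  (D1,P4,O2)→filled(O2,P4) ✓  (D1,P4,O3)→filled(O3,P4) ✗  (D2,P2,O1)→filled(O1,P2) ✓  (D2,P2,O3)→filled(O3,P2) ✓  (D3,P1,O1)→filled(O1,P1) ✓  (D3,P2,O4)→filled(O4,P2) ✓  (D4,P2,O3)→filled(O3,P2) ✓  (D4,P3,O4)→filled(O4,P3) ✓  (D4,P4,O3)→filled(O3,P4) ✗  (D4,P4,O4)→filled(O4,P4) ✓
Counterexamples (restrictor triples failing the scope): 2.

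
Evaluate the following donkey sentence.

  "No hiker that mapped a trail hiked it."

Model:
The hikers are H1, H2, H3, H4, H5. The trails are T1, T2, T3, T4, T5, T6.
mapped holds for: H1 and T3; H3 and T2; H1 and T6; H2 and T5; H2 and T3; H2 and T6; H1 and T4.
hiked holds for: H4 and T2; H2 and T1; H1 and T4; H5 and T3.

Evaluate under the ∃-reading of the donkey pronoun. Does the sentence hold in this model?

False

"it" takes "a trail" as antecedent — a donkey pronoun bound across the clause boundary.
Truth condition: for no (h,t) with mapped(h,t) does hiked(h,t) hold.
Restrictor pairs — does the scope hold? (H1,T3):fails  (H1,T4):holds  (H1,T6):fails  (H2,T3):fails  (H2,T5):fails  (H2,T6):fails  (H3,T2):fails
Scope holds for 1 pair(s), so the sentence is false.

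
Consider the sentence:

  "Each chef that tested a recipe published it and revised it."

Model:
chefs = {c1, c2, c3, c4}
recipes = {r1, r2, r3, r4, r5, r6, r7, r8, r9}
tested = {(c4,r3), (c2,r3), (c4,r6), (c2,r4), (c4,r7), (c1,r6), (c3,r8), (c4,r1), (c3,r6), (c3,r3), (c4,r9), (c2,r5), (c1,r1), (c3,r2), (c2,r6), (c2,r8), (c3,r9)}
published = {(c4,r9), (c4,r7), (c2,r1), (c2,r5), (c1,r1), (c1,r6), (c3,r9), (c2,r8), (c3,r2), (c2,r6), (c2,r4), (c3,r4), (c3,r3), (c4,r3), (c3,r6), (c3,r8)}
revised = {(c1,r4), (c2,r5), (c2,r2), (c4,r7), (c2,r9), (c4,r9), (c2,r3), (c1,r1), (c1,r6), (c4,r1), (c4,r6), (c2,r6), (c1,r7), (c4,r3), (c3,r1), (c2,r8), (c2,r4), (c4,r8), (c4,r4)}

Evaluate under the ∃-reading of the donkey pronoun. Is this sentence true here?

"it" takes "a recipe" as antecedent — a donkey pronoun bound across the clause boundary.
Weak reading: every chef c with some tested-recipe has at least one tested-recipe r such that published(c,r) ∧ revised(c,r).
Per chef: c1:✓  c2:✓  c3:✗  c4:✓
c3 has no witness among its tested-recipes.

False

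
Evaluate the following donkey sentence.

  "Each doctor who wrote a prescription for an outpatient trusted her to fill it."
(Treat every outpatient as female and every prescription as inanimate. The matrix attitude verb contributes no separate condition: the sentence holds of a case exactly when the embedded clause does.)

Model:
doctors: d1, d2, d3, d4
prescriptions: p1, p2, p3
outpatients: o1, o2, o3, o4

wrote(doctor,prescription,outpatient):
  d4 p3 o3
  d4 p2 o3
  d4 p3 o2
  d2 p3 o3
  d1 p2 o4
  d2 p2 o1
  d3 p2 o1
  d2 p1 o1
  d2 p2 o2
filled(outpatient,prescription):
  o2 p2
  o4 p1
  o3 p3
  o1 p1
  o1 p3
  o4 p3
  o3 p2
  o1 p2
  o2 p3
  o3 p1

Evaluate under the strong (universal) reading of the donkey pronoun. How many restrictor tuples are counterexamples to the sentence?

1

"her" takes "an outpatient" as antecedent and "it" takes "a prescription"; both are donkey pronouns co-varying with the restrictor.
Strong reading: for every (d,p,o) with wrote(d,p,o), filled(o,p).
Restrictor triples: (d1,p2,o4)→filled(o4,p2) ✗  (d2,p1,o1)→filled(o1,p1) ✓  (d2,p2,o1)→filled(o1,p2) ✓  (d2,p2,o2)→filled(o2,p2) ✓  (d2,p3,o3)→filled(o3,p3) ✓  (d3,p2,o1)→filled(o1,p2) ✓  (d4,p2,o3)→filled(o3,p2) ✓  (d4,p3,o2)→filled(o2,p3) ✓  (d4,p3,o3)→filled(o3,p3) ✓
Counterexamples (restrictor triples failing the scope): 1.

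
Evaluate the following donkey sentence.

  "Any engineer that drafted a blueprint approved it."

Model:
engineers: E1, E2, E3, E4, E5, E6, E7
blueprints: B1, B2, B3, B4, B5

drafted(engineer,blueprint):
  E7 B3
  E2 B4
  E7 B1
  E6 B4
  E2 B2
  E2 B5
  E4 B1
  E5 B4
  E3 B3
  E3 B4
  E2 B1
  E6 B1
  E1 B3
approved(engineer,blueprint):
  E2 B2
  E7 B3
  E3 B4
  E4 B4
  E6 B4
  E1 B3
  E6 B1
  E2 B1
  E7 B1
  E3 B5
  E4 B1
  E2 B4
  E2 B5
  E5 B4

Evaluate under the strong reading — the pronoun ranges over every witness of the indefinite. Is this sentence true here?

"it" takes "a blueprint" as antecedent — a donkey pronoun bound across the clause boundary.
Strong reading: for every (e,b) with drafted(e,b), approved(e,b).
Restrictor pairs: (E1,B3) ✓  (E2,B1) ✓  (E2,B2) ✓  (E2,B4) ✓  (E2,B5) ✓  (E3,B3) ✗  (E3,B4) ✓  (E4,B1) ✓  (E5,B4) ✓  (E6,B1) ✓  (E6,B4) ✓  (E7,B1) ✓  (E7,B3) ✓
Counterexample: (E3,B3) is in drafted but fails the scope.

False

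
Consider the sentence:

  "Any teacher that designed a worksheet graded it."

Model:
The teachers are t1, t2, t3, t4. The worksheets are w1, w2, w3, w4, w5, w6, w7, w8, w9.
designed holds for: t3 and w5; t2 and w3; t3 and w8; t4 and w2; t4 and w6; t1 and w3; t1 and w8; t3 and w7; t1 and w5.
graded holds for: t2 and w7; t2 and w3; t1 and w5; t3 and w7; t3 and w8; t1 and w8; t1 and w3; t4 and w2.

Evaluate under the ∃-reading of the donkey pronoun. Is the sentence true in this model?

True

"it" takes "a worksheet" as antecedent — a donkey pronoun bound across the clause boundary.
Weak reading: every teacher t with some designed-worksheet has at least one designed-worksheet w such that graded(t,w).
Per teacher: t1:✓  t2:✓  t3:✓  t4:✓
Every teacher in the restrictor has a witness.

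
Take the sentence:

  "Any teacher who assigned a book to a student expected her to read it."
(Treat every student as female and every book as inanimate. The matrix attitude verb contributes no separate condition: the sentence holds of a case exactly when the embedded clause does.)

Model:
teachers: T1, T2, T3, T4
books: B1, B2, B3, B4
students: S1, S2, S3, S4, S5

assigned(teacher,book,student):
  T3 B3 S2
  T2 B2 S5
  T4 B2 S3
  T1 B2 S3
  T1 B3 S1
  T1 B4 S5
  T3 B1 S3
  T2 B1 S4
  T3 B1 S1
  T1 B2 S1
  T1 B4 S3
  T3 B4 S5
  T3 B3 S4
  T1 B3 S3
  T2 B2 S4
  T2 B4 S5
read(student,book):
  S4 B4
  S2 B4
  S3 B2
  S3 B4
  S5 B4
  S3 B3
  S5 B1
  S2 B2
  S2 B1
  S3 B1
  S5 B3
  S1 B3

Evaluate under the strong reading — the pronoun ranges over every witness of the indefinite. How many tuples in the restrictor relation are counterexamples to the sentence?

"her" takes "a student" as antecedent and "it" takes "a book"; both are donkey pronouns co-varying with the restrictor.
Strong reading: for every (t,b,s) with assigned(t,b,s), read(s,b).
Restrictor triples: (T1,B2,S1)→read(S1,B2) ✗  (T1,B2,S3)→read(S3,B2) ✓  (T1,B3,S1)→read(S1,B3) ✓  (T1,B3,S3)→read(S3,B3) ✓  (T1,B4,S3)→read(S3,B4) ✓  (T1,B4,S5)→read(S5,B4) ✓  (T2,B1,S4)→read(S4,B1) ✗  (T2,B2,S4)→read(S4,B2) ✗  (T2,B2,S5)→read(S5,B2) ✗  (T2,B4,S5)→read(S5,B4) ✓  (T3,B1,S1)→read(S1,B1) ✗  (T3,B1,S3)→read(S3,B1) ✓  (T3,B3,S2)→read(S2,B3) ✗  (T3,B3,S4)→read(S4,B3) ✗  (T3,B4,S5)→read(S5,B4) ✓  (T4,B2,S3)→read(S3,B2) ✓
Counterexamples (restrictor triples failing the scope): 7.

7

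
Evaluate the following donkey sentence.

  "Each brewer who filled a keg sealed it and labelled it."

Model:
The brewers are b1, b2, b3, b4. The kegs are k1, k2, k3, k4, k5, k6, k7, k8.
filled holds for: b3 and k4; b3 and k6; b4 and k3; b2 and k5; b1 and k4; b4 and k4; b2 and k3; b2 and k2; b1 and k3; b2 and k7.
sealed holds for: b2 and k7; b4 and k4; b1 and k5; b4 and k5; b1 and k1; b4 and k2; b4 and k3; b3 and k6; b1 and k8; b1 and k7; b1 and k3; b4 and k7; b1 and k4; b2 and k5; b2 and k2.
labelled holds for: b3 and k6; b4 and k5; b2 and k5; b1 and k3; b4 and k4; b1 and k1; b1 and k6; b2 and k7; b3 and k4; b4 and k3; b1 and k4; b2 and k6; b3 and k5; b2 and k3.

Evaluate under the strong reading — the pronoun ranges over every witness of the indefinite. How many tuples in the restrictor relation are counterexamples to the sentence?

3

"it" takes "a keg" as antecedent — a donkey pronoun bound across the clause boundary.
Strong reading: for every (b,k) with filled(b,k), sealed(b,k) ∧ labelled(b,k).
Restrictor pairs: (b1,k3) ✓  (b1,k4) ✓  (b2,k2) ✗  (b2,k3) ✗  (b2,k5) ✓  (b2,k7) ✓  (b3,k4) ✗  (b3,k6) ✓  (b4,k3) ✓  (b4,k4) ✓
Counterexamples (restrictor pairs failing the scope): 3.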